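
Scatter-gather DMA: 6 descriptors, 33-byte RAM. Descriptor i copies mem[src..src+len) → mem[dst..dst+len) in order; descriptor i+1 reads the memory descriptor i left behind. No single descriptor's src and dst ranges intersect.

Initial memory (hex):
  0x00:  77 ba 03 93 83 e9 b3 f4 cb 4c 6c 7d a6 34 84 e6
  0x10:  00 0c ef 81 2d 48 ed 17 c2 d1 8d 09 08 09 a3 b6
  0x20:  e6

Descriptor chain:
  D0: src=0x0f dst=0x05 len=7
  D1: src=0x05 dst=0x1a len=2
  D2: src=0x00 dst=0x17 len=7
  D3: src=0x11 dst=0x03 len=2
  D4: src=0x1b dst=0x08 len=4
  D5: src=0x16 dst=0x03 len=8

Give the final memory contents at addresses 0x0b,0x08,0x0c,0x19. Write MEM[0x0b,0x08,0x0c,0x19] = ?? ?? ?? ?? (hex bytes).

#0 dst[0x05+7] := {0xe6,0x00,0x0c,0xef,0x81,0x2d,0x48}
#1 dst[0x1a+2] := {0xe6,0x00}
#2 dst[0x17+7] := {0x77,0xba,0x03,0x93,0x83,0xe6,0x00}
#3 dst[0x03+2] := {0x0c,0xef}
#4 dst[0x08+4] := {0x83,0xe6,0x00,0xa3}
#5 dst[0x03+8] := {0xed,0x77,0xba,0x03,0x93,0x83,0xe6,0x00}
query mem[0x0b]=0xa3, mem[0x08]=0x83, mem[0x0c]=0xa6, mem[0x19]=0x03

MEM[0x0b,0x08,0x0c,0x19] = a3 83 a6 03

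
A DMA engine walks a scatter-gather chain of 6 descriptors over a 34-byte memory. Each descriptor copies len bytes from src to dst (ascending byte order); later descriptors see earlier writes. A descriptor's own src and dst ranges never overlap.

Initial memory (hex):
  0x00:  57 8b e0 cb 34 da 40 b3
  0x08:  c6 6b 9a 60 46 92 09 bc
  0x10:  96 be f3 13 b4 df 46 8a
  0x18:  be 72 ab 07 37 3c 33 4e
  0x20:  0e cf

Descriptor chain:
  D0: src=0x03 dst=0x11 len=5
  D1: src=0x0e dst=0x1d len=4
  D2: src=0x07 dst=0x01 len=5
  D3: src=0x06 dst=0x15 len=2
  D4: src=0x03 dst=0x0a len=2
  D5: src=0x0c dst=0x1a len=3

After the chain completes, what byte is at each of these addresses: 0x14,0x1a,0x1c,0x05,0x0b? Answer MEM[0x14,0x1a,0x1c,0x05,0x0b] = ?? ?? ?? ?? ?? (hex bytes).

MEM[0x14,0x1a,0x1c,0x05,0x0b] = 40 46 09 60 9a

  after D0: wrote 5B at 0x11 = cb34da40b3
  after D1: wrote 4B at 0x1d = 09bc96cb
  after D2: wrote 5B at 0x01 = b3c66b9a60
  after D3: wrote 2B at 0x15 = 40b3
  after D4: wrote 2B at 0x0a = 6b9a
  after D5: wrote 3B at 0x1a = 469209
query mem[0x14]=0x40, mem[0x1a]=0x46, mem[0x1c]=0x09, mem[0x05]=0x60, mem[0x0b]=0x9a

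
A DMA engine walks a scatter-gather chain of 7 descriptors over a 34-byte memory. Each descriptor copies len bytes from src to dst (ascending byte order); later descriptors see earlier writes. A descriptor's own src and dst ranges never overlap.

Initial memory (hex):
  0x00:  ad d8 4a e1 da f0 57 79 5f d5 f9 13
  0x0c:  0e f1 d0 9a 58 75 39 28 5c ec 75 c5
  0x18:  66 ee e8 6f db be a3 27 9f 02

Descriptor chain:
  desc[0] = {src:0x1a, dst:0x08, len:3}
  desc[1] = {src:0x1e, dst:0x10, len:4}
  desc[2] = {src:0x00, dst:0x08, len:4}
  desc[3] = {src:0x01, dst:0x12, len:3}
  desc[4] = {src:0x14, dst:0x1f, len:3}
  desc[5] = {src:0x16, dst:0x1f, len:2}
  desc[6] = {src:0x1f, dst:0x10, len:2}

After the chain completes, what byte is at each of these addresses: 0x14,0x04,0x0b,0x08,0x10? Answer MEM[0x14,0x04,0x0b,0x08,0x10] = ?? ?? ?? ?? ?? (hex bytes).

#0 dst[0x08+3] := {0xe8,0x6f,0xdb}
#1 dst[0x10+4] := {0xa3,0x27,0x9f,0x02}
#2 dst[0x08+4] := {0xad,0xd8,0x4a,0xe1}
#3 dst[0x12+3] := {0xd8,0x4a,0xe1}
#4 dst[0x1f+3] := {0xe1,0xec,0x75}
#5 dst[0x1f+2] := {0x75,0xc5}
#6 dst[0x10+2] := {0x75,0xc5}
query mem[0x14]=0xe1, mem[0x04]=0xda, mem[0x0b]=0xe1, mem[0x08]=0xad, mem[0x10]=0x75

MEM[0x14,0x04,0x0b,0x08,0x10] = e1 da e1 ad 75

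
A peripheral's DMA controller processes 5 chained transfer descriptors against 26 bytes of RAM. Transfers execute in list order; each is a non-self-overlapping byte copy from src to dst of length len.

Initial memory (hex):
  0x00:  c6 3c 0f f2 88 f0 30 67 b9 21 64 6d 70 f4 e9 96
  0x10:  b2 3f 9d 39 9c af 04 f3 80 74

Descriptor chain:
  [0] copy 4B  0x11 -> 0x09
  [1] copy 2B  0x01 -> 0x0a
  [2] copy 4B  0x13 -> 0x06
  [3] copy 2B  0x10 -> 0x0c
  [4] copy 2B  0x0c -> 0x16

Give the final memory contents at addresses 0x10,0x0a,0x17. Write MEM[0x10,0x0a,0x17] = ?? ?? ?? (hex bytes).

MEM[0x10,0x0a,0x17] = b2 3c 3f

D0: mem[0x09..0x0c] <- [3f 9d 39 9c]
D1: mem[0x0a..0x0b] <- [3c 0f]
D2: mem[0x06..0x09] <- [39 9c af 04]
D3: mem[0x0c..0x0d] <- [b2 3f]
D4: mem[0x16..0x17] <- [b2 3f]
query mem[0x10]=0xb2, mem[0x0a]=0x3c, mem[0x17]=0x3f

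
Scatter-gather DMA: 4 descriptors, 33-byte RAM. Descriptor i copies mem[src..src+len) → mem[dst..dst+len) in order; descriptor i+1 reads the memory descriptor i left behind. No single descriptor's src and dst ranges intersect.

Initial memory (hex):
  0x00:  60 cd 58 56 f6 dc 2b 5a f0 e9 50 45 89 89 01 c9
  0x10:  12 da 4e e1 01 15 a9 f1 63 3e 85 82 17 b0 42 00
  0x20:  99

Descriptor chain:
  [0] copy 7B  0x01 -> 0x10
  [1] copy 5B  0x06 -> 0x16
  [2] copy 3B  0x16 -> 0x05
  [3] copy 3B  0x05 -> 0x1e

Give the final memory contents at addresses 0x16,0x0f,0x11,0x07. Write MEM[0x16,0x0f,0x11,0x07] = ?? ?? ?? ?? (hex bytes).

[0] 0x01->0x10 len=7 : cd 58 56 f6 dc 2b 5a
[1] 0x06->0x16 len=5 : 2b 5a f0 e9 50
[2] 0x16->0x05 len=3 : 2b 5a f0
[3] 0x05->0x1e len=3 : 2b 5a f0
query mem[0x16]=0x2b, mem[0x0f]=0xc9, mem[0x11]=0x58, mem[0x07]=0xf0

MEM[0x16,0x0f,0x11,0x07] = 2b c9 58 f0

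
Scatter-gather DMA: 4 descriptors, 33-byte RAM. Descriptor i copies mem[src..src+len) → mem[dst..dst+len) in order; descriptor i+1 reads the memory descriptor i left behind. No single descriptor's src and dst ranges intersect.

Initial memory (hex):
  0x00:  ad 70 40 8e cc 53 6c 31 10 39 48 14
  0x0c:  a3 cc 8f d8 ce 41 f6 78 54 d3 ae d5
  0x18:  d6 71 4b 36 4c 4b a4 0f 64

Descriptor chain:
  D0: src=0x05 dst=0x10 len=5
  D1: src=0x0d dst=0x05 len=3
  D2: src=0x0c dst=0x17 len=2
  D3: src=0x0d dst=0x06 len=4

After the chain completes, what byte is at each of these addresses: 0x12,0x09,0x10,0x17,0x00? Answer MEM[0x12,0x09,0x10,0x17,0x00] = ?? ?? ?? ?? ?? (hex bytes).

D0: mem[0x10..0x14] <- [53 6c 31 10 39]
D1: mem[0x05..0x07] <- [cc 8f d8]
D2: mem[0x17..0x18] <- [a3 cc]
D3: mem[0x06..0x09] <- [cc 8f d8 53]
query mem[0x12]=0x31, mem[0x09]=0x53, mem[0x10]=0x53, mem[0x17]=0xa3, mem[0x00]=0xad

MEM[0x12,0x09,0x10,0x17,0x00] = 31 53 53 a3 ad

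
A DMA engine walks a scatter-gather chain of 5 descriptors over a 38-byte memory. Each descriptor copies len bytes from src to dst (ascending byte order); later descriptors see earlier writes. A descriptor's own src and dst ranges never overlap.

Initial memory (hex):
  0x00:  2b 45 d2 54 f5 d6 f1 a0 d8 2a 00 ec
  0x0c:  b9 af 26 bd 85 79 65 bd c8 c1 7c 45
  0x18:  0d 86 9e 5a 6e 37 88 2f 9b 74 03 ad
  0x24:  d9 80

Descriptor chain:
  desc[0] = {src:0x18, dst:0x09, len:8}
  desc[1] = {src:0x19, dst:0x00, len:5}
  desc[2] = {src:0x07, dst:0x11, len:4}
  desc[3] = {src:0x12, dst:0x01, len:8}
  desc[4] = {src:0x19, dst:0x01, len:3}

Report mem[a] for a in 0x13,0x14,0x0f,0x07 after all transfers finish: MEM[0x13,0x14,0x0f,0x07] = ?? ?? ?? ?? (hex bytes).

MEM[0x13,0x14,0x0f,0x07] = 0d 86 88 0d

  after D0: wrote 8B at 0x09 = 0d869e5a6e37882f
  after D1: wrote 5B at 0x00 = 869e5a6e37
  after D2: wrote 4B at 0x11 = a0d80d86
  after D3: wrote 8B at 0x01 = d80d86c17c450d86
  after D4: wrote 3B at 0x01 = 869e5a
query mem[0x13]=0x0d, mem[0x14]=0x86, mem[0x0f]=0x88, mem[0x07]=0x0d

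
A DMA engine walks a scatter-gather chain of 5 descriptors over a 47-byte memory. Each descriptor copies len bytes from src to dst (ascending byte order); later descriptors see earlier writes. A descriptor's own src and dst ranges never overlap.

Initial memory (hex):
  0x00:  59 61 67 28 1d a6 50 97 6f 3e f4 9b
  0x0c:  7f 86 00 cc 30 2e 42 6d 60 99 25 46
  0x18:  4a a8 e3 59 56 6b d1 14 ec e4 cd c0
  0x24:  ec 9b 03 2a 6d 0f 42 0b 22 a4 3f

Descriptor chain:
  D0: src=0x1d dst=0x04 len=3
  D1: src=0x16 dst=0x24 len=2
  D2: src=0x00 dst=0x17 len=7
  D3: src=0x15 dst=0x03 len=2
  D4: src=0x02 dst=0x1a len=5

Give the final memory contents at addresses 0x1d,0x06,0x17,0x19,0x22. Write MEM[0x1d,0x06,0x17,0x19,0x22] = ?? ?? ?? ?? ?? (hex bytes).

MEM[0x1d,0x06,0x17,0x19,0x22] = d1 14 59 67 cd

D0: mem[0x04..0x06] <- [6b d1 14]
D1: mem[0x24..0x25] <- [25 46]
D2: mem[0x17..0x1d] <- [59 61 67 28 6b d1 14]
D3: mem[0x03..0x04] <- [99 25]
D4: mem[0x1a..0x1e] <- [67 99 25 d1 14]
query mem[0x1d]=0xd1, mem[0x06]=0x14, mem[0x17]=0x59, mem[0x19]=0x67, mem[0x22]=0xcd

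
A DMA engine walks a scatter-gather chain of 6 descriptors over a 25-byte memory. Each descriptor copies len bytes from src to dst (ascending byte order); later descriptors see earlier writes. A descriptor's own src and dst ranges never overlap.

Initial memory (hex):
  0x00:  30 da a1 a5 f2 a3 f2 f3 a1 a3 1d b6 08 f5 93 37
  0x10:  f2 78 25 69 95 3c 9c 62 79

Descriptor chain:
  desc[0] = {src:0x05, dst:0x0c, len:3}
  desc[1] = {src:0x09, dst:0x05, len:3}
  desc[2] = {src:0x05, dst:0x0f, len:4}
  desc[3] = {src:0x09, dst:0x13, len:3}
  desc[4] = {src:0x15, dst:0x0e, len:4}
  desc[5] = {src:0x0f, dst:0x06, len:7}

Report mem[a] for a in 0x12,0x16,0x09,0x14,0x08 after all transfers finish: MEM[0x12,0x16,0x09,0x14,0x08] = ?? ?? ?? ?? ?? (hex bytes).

[0] 0x05->0x0c len=3 : a3 f2 f3
[1] 0x09->0x05 len=3 : a3 1d b6
[2] 0x05->0x0f len=4 : a3 1d b6 a1
[3] 0x09->0x13 len=3 : a3 1d b6
[4] 0x15->0x0e len=4 : b6 9c 62 79
[5] 0x0f->0x06 len=7 : 9c 62 79 a1 a3 1d b6
query mem[0x12]=0xa1, mem[0x16]=0x9c, mem[0x09]=0xa1, mem[0x14]=0x1d, mem[0x08]=0x79

MEM[0x12,0x16,0x09,0x14,0x08] = a1 9c a1 1d 79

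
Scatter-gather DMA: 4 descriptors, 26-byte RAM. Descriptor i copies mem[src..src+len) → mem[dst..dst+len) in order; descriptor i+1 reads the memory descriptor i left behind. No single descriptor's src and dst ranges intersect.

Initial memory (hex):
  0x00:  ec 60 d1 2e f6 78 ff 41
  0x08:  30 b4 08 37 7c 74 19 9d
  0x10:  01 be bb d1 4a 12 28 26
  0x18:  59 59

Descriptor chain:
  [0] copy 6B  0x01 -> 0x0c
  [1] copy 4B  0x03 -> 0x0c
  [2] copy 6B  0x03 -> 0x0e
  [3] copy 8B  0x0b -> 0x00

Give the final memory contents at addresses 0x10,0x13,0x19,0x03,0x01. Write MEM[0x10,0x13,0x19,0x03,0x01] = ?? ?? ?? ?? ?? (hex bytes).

MEM[0x10,0x13,0x19,0x03,0x01] = 78 30 59 2e 2e

  after D0: wrote 6B at 0x0c = 60d12ef678ff
  after D1: wrote 4B at 0x0c = 2ef678ff
  after D2: wrote 6B at 0x0e = 2ef678ff4130
  after D3: wrote 8B at 0x00 = 372ef62ef678ff41
query mem[0x10]=0x78, mem[0x13]=0x30, mem[0x19]=0x59, mem[0x03]=0x2e, mem[0x01]=0x2e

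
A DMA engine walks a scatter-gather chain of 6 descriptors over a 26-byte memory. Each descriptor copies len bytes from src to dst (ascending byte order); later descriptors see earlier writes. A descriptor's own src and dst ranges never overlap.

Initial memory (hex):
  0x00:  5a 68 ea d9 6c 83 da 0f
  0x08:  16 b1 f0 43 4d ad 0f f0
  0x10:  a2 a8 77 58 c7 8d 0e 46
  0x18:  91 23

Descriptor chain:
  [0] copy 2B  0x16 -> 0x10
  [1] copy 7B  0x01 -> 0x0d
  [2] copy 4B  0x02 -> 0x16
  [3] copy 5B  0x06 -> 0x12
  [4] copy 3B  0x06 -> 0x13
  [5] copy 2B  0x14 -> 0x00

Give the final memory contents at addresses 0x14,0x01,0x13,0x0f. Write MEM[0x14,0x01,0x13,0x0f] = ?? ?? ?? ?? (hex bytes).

D0: mem[0x10..0x11] <- [0e 46]
D1: mem[0x0d..0x13] <- [68 ea d9 6c 83 da 0f]
D2: mem[0x16..0x19] <- [ea d9 6c 83]
D3: mem[0x12..0x16] <- [da 0f 16 b1 f0]
D4: mem[0x13..0x15] <- [da 0f 16]
D5: mem[0x00..0x01] <- [0f 16]
query mem[0x14]=0x0f, mem[0x01]=0x16, mem[0x13]=0xda, mem[0x0f]=0xd9

MEM[0x14,0x01,0x13,0x0f] = 0f 16 da d9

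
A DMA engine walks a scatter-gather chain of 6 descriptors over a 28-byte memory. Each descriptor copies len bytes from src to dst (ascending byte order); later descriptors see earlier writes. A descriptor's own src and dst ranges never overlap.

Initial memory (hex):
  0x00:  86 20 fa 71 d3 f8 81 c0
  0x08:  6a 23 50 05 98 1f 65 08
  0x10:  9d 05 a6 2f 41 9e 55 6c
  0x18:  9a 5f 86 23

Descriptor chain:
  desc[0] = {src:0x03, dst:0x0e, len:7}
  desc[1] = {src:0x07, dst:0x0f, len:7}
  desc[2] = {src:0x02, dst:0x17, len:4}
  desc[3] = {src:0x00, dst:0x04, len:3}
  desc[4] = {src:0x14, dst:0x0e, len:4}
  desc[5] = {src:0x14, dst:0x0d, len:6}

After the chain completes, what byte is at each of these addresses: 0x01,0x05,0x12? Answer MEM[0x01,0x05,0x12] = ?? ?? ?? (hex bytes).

MEM[0x01,0x05,0x12] = 20 20 d3

#0 dst[0x0e+7] := {0x71,0xd3,0xf8,0x81,0xc0,0x6a,0x23}
#1 dst[0x0f+7] := {0xc0,0x6a,0x23,0x50,0x05,0x98,0x1f}
#2 dst[0x17+4] := {0xfa,0x71,0xd3,0xf8}
#3 dst[0x04+3] := {0x86,0x20,0xfa}
#4 dst[0x0e+4] := {0x98,0x1f,0x55,0xfa}
#5 dst[0x0d+6] := {0x98,0x1f,0x55,0xfa,0x71,0xd3}
query mem[0x01]=0x20, mem[0x05]=0x20, mem[0x12]=0xd3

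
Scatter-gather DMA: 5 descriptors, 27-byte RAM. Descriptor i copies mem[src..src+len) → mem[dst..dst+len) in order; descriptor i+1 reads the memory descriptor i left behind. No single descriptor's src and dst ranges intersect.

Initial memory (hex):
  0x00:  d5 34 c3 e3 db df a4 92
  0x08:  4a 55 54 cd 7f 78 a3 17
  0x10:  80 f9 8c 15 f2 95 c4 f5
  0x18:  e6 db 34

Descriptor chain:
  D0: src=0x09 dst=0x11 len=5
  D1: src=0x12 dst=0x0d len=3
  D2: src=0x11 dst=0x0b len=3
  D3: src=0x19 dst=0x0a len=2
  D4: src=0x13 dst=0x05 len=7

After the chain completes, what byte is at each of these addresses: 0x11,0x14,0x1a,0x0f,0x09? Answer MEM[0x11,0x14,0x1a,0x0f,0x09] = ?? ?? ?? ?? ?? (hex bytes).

  after D0: wrote 5B at 0x11 = 5554cd7f78
  after D1: wrote 3B at 0x0d = 54cd7f
  after D2: wrote 3B at 0x0b = 5554cd
  after D3: wrote 2B at 0x0a = db34
  after D4: wrote 7B at 0x05 = cd7f78c4f5e6db
query mem[0x11]=0x55, mem[0x14]=0x7f, mem[0x1a]=0x34, mem[0x0f]=0x7f, mem[0x09]=0xf5

MEM[0x11,0x14,0x1a,0x0f,0x09] = 55 7f 34 7f f5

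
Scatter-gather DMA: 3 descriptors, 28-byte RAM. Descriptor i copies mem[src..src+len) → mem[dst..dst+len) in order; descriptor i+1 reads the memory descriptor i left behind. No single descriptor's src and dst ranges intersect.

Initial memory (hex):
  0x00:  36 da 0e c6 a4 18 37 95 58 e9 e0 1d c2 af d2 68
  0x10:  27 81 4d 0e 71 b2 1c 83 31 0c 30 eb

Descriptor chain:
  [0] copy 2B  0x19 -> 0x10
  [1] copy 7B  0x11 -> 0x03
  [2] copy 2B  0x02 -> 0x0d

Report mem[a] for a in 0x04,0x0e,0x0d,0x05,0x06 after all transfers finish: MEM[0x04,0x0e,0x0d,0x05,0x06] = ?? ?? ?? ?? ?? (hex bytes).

MEM[0x04,0x0e,0x0d,0x05,0x06] = 4d 30 0e 0e 71

D0: mem[0x10..0x11] <- [0c 30]
D1: mem[0x03..0x09] <- [30 4d 0e 71 b2 1c 83]
D2: mem[0x0d..0x0e] <- [0e 30]
query mem[0x04]=0x4d, mem[0x0e]=0x30, mem[0x0d]=0x0e, mem[0x05]=0x0e, mem[0x06]=0x71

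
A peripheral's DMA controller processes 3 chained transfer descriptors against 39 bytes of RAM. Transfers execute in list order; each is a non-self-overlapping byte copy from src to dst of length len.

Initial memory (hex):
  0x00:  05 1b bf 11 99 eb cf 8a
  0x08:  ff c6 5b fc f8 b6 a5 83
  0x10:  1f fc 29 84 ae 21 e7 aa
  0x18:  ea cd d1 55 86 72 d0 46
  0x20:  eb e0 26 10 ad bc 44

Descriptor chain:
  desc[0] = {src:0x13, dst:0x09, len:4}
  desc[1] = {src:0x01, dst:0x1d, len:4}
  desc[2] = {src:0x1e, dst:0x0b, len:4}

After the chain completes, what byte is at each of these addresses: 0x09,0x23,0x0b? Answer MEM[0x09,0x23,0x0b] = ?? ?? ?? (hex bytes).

MEM[0x09,0x23,0x0b] = 84 10 bf

[0] 0x13->0x09 len=4 : 84 ae 21 e7
[1] 0x01->0x1d len=4 : 1b bf 11 99
[2] 0x1e->0x0b len=4 : bf 11 99 e0
query mem[0x09]=0x84, mem[0x23]=0x10, mem[0x0b]=0xbf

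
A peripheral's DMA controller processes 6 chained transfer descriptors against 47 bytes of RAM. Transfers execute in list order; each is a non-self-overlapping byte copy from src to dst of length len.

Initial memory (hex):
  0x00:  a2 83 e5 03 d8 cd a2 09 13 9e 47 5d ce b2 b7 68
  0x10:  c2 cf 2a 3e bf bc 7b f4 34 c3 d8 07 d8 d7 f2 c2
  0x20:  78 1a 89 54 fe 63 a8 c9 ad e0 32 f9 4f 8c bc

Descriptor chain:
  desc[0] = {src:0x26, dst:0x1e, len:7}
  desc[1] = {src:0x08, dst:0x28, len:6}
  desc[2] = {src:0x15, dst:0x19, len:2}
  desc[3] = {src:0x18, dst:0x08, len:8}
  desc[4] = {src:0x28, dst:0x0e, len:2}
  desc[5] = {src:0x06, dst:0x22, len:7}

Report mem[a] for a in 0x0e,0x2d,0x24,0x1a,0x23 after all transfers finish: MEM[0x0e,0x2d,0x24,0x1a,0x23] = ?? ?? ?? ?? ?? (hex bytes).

MEM[0x0e,0x2d,0x24,0x1a,0x23] = 13 b2 34 7b 09

[0] 0x26->0x1e len=7 : a8 c9 ad e0 32 f9 4f
[1] 0x08->0x28 len=6 : 13 9e 47 5d ce b2
[2] 0x15->0x19 len=2 : bc 7b
[3] 0x18->0x08 len=8 : 34 bc 7b 07 d8 d7 a8 c9
[4] 0x28->0x0e len=2 : 13 9e
[5] 0x06->0x22 len=7 : a2 09 34 bc 7b 07 d8
query mem[0x0e]=0x13, mem[0x2d]=0xb2, mem[0x24]=0x34, mem[0x1a]=0x7b, mem[0x23]=0x09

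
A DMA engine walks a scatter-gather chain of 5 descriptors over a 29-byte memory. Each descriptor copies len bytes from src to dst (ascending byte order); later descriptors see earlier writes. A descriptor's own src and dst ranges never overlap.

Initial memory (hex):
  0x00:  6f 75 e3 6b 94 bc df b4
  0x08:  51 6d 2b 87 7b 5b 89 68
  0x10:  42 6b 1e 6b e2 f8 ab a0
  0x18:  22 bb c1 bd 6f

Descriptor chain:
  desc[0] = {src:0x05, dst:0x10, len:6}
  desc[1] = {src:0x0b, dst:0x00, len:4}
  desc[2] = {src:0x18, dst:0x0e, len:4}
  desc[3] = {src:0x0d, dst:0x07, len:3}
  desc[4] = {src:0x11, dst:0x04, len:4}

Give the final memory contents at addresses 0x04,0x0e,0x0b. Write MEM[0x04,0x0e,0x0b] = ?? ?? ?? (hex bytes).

MEM[0x04,0x0e,0x0b] = bd 22 87

[0] 0x05->0x10 len=6 : bc df b4 51 6d 2b
[1] 0x0b->0x00 len=4 : 87 7b 5b 89
[2] 0x18->0x0e len=4 : 22 bb c1 bd
[3] 0x0d->0x07 len=3 : 5b 22 bb
[4] 0x11->0x04 len=4 : bd b4 51 6d
query mem[0x04]=0xbd, mem[0x0e]=0x22, mem[0x0b]=0x87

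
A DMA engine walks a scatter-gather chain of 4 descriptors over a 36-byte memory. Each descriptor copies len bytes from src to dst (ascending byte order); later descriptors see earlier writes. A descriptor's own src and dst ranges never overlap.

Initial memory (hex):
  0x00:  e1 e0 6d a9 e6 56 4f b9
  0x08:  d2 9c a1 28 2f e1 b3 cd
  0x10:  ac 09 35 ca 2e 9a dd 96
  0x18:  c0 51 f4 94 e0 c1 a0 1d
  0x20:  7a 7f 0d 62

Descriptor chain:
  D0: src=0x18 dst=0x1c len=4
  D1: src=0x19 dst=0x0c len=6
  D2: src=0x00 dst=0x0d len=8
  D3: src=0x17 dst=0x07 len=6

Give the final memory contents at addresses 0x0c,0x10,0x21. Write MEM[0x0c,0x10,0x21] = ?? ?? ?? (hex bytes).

MEM[0x0c,0x10,0x21] = c0 a9 7f

D0: mem[0x1c..0x1f] <- [c0 51 f4 94]
D1: mem[0x0c..0x11] <- [51 f4 94 c0 51 f4]
D2: mem[0x0d..0x14] <- [e1 e0 6d a9 e6 56 4f b9]
D3: mem[0x07..0x0c] <- [96 c0 51 f4 94 c0]
query mem[0x0c]=0xc0, mem[0x10]=0xa9, mem[0x21]=0x7f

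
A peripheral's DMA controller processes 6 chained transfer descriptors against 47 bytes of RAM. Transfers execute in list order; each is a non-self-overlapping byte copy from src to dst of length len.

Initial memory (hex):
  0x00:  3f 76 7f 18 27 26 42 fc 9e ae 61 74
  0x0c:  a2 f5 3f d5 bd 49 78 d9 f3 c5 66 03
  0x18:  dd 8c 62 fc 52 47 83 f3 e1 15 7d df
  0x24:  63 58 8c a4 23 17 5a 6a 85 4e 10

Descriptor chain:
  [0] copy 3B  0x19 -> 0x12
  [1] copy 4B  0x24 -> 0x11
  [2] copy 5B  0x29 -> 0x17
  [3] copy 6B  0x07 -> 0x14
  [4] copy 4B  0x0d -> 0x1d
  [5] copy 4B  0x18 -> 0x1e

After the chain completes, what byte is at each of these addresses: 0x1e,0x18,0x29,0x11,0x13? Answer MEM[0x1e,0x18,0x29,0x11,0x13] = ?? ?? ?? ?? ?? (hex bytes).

MEM[0x1e,0x18,0x29,0x11,0x13] = 74 74 17 63 8c

  after D0: wrote 3B at 0x12 = 8c62fc
  after D1: wrote 4B at 0x11 = 63588ca4
  after D2: wrote 5B at 0x17 = 175a6a854e
  after D3: wrote 6B at 0x14 = fc9eae6174a2
  after D4: wrote 4B at 0x1d = f53fd5bd
  after D5: wrote 4B at 0x1e = 74a2854e
query mem[0x1e]=0x74, mem[0x18]=0x74, mem[0x29]=0x17, mem[0x11]=0x63, mem[0x13]=0x8c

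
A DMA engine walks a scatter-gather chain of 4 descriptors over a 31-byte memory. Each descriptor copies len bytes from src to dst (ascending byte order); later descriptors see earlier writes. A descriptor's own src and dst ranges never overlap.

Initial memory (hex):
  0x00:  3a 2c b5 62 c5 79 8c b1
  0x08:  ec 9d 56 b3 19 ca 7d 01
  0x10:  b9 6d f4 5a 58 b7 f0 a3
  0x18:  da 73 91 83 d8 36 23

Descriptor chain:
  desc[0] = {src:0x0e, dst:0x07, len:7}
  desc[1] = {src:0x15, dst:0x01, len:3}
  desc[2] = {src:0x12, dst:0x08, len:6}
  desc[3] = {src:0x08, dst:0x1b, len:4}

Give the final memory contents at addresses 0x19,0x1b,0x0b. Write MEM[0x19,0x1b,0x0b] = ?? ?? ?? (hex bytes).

MEM[0x19,0x1b,0x0b] = 73 f4 b7

#0 dst[0x07+7] := {0x7d,0x01,0xb9,0x6d,0xf4,0x5a,0x58}
#1 dst[0x01+3] := {0xb7,0xf0,0xa3}
#2 dst[0x08+6] := {0xf4,0x5a,0x58,0xb7,0xf0,0xa3}
#3 dst[0x1b+4] := {0xf4,0x5a,0x58,0xb7}
query mem[0x19]=0x73, mem[0x1b]=0xf4, mem[0x0b]=0xb7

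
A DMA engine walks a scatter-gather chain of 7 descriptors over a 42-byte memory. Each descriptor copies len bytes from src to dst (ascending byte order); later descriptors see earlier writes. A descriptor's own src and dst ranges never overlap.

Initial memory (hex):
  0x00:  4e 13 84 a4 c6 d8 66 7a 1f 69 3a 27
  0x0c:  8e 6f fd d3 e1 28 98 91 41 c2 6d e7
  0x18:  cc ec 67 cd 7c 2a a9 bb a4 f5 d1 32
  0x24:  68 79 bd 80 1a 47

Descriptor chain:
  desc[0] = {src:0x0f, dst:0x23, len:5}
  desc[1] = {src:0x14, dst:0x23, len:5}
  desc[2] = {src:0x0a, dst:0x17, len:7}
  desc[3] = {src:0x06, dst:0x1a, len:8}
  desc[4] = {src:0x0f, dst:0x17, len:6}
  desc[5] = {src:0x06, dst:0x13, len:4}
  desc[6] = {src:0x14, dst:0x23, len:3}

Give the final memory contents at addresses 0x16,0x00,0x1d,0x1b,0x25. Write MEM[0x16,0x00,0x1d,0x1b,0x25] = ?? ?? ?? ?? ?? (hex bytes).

#0 dst[0x23+5] := {0xd3,0xe1,0x28,0x98,0x91}
#1 dst[0x23+5] := {0x41,0xc2,0x6d,0xe7,0xcc}
#2 dst[0x17+7] := {0x3a,0x27,0x8e,0x6f,0xfd,0xd3,0xe1}
#3 dst[0x1a+8] := {0x66,0x7a,0x1f,0x69,0x3a,0x27,0x8e,0x6f}
#4 dst[0x17+6] := {0xd3,0xe1,0x28,0x98,0x91,0x41}
#5 dst[0x13+4] := {0x66,0x7a,0x1f,0x69}
#6 dst[0x23+3] := {0x7a,0x1f,0x69}
query mem[0x16]=0x69, mem[0x00]=0x4e, mem[0x1d]=0x69, mem[0x1b]=0x91, mem[0x25]=0x69

MEM[0x16,0x00,0x1d,0x1b,0x25] = 69 4e 69 91 69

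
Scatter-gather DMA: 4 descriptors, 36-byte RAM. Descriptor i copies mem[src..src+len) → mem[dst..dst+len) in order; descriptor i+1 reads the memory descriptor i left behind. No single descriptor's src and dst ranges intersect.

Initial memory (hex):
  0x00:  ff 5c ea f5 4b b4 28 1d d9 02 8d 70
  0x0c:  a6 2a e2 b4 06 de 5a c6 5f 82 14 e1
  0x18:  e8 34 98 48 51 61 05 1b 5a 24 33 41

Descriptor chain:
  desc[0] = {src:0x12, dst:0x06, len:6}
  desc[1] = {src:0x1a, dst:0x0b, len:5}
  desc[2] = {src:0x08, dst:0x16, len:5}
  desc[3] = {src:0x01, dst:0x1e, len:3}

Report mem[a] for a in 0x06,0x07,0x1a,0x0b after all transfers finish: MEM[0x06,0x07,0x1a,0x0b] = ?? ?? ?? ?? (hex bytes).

D0: mem[0x06..0x0b] <- [5a c6 5f 82 14 e1]
D1: mem[0x0b..0x0f] <- [98 48 51 61 05]
D2: mem[0x16..0x1a] <- [5f 82 14 98 48]
D3: mem[0x1e..0x20] <- [5c ea f5]
query mem[0x06]=0x5a, mem[0x07]=0xc6, mem[0x1a]=0x48, mem[0x0b]=0x98

MEM[0x06,0x07,0x1a,0x0b] = 5a c6 48 98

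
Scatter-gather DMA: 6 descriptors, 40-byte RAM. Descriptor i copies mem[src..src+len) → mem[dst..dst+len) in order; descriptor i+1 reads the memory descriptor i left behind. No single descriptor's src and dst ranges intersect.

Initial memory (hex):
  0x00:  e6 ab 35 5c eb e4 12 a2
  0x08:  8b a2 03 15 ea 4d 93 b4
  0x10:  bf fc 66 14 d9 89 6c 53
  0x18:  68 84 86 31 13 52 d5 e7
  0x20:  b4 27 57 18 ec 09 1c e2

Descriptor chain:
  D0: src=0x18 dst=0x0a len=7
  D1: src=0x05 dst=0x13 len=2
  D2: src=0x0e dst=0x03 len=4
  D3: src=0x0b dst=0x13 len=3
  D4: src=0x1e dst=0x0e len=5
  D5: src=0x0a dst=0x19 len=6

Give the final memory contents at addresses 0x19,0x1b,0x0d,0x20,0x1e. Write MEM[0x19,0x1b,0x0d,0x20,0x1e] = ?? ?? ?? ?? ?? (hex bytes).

D0: mem[0x0a..0x10] <- [68 84 86 31 13 52 d5]
D1: mem[0x13..0x14] <- [e4 12]
D2: mem[0x03..0x06] <- [13 52 d5 fc]
D3: mem[0x13..0x15] <- [84 86 31]
D4: mem[0x0e..0x12] <- [d5 e7 b4 27 57]
D5: mem[0x19..0x1e] <- [68 84 86 31 d5 e7]
query mem[0x19]=0x68, mem[0x1b]=0x86, mem[0x0d]=0x31, mem[0x20]=0xb4, mem[0x1e]=0xe7

MEM[0x19,0x1b,0x0d,0x20,0x1e] = 68 86 31 b4 e7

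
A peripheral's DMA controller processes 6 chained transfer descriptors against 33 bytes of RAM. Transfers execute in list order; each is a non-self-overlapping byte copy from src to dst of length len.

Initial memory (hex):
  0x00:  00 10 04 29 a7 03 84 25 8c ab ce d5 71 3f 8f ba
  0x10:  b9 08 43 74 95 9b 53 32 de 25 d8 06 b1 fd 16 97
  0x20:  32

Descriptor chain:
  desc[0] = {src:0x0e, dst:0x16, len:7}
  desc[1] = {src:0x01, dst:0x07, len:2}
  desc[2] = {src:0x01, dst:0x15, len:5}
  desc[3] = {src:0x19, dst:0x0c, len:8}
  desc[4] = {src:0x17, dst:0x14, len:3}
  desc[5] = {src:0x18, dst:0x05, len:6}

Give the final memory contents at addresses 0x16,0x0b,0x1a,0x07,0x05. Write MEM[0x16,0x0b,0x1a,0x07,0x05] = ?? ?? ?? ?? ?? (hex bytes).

MEM[0x16,0x0b,0x1a,0x07,0x05] = 03 d5 43 43 a7

[0] 0x0e->0x16 len=7 : 8f ba b9 08 43 74 95
[1] 0x01->0x07 len=2 : 10 04
[2] 0x01->0x15 len=5 : 10 04 29 a7 03
[3] 0x19->0x0c len=8 : 03 43 74 95 fd 16 97 32
[4] 0x17->0x14 len=3 : 29 a7 03
[5] 0x18->0x05 len=6 : a7 03 43 74 95 fd
query mem[0x16]=0x03, mem[0x0b]=0xd5, mem[0x1a]=0x43, mem[0x07]=0x43, mem[0x05]=0xa7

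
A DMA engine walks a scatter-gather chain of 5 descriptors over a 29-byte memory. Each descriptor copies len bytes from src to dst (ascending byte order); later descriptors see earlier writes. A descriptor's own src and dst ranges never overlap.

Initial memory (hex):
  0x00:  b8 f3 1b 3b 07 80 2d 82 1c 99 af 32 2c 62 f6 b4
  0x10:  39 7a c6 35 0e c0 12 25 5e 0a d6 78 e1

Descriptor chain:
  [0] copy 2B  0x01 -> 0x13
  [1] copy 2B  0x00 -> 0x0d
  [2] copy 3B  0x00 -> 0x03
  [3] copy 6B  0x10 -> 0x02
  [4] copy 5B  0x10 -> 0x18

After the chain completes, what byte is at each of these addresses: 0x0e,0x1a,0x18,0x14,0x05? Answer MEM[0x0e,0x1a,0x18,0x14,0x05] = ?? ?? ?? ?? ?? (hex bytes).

#0 dst[0x13+2] := {0xf3,0x1b}
#1 dst[0x0d+2] := {0xb8,0xf3}
#2 dst[0x03+3] := {0xb8,0xf3,0x1b}
#3 dst[0x02+6] := {0x39,0x7a,0xc6,0xf3,0x1b,0xc0}
#4 dst[0x18+5] := {0x39,0x7a,0xc6,0xf3,0x1b}
query mem[0x0e]=0xf3, mem[0x1a]=0xc6, mem[0x18]=0x39, mem[0x14]=0x1b, mem[0x05]=0xf3

MEM[0x0e,0x1a,0x18,0x14,0x05] = f3 c6 39 1b f3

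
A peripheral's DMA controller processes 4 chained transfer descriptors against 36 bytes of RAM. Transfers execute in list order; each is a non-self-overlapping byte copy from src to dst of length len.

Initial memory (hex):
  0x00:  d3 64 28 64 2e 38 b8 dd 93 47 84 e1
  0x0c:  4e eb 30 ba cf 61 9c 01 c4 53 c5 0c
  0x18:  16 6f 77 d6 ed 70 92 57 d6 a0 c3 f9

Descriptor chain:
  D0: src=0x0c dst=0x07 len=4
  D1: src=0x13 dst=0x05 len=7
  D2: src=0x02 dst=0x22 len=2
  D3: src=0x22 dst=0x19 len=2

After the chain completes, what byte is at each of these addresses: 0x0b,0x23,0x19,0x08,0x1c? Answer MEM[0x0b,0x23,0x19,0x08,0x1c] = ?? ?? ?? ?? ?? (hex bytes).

[0] 0x0c->0x07 len=4 : 4e eb 30 ba
[1] 0x13->0x05 len=7 : 01 c4 53 c5 0c 16 6f
[2] 0x02->0x22 len=2 : 28 64
[3] 0x22->0x19 len=2 : 28 64
query mem[0x0b]=0x6f, mem[0x23]=0x64, mem[0x19]=0x28, mem[0x08]=0xc5, mem[0x1c]=0xed

MEM[0x0b,0x23,0x19,0x08,0x1c] = 6f 64 28 c5 ed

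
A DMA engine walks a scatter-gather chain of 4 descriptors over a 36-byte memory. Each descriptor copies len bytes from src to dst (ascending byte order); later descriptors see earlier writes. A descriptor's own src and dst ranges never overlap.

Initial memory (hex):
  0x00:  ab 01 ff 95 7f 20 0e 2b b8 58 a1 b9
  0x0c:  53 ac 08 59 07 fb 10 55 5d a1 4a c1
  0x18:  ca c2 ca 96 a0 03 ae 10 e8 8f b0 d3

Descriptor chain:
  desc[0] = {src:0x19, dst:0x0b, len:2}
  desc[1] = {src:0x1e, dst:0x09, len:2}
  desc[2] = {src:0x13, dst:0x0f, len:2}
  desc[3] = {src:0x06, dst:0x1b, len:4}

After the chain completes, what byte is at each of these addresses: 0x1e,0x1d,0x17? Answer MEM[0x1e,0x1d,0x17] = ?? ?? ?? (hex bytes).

MEM[0x1e,0x1d,0x17] = ae b8 c1

#0 dst[0x0b+2] := {0xc2,0xca}
#1 dst[0x09+2] := {0xae,0x10}
#2 dst[0x0f+2] := {0x55,0x5d}
#3 dst[0x1b+4] := {0x0e,0x2b,0xb8,0xae}
query mem[0x1e]=0xae, mem[0x1d]=0xb8, mem[0x17]=0xc1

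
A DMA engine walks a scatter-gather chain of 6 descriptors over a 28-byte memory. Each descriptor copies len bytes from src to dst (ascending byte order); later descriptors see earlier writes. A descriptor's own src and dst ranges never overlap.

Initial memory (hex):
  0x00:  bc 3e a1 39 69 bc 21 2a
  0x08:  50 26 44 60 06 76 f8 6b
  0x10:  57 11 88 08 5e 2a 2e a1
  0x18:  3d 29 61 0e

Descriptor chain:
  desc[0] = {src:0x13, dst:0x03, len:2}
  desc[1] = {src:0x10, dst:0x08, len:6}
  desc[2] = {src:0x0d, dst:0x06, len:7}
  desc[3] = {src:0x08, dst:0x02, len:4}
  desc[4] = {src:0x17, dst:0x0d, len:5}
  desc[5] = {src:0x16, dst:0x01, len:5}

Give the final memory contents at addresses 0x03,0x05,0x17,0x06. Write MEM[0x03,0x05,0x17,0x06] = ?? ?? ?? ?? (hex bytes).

D0: mem[0x03..0x04] <- [08 5e]
D1: mem[0x08..0x0d] <- [57 11 88 08 5e 2a]
D2: mem[0x06..0x0c] <- [2a f8 6b 57 11 88 08]
D3: mem[0x02..0x05] <- [6b 57 11 88]
D4: mem[0x0d..0x11] <- [a1 3d 29 61 0e]
D5: mem[0x01..0x05] <- [2e a1 3d 29 61]
query mem[0x03]=0x3d, mem[0x05]=0x61, mem[0x17]=0xa1, mem[0x06]=0x2a

MEM[0x03,0x05,0x17,0x06] = 3d 61 a1 2a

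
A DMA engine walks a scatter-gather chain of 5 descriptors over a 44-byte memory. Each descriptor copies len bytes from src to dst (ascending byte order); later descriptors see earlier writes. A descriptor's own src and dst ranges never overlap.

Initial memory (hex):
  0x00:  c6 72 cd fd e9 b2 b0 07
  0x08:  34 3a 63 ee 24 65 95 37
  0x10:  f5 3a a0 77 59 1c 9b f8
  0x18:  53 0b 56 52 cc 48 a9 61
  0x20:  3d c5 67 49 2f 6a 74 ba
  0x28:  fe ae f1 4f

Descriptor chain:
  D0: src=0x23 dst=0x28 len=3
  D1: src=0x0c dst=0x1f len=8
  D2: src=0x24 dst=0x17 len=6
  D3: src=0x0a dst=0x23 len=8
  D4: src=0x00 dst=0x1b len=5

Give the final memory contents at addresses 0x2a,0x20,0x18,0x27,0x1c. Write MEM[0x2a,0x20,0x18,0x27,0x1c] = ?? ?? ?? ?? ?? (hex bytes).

MEM[0x2a,0x20,0x18,0x27,0x1c] = 3a 65 a0 95 72

#0 dst[0x28+3] := {0x49,0x2f,0x6a}
#1 dst[0x1f+8] := {0x24,0x65,0x95,0x37,0xf5,0x3a,0xa0,0x77}
#2 dst[0x17+6] := {0x3a,0xa0,0x77,0xba,0x49,0x2f}
#3 dst[0x23+8] := {0x63,0xee,0x24,0x65,0x95,0x37,0xf5,0x3a}
#4 dst[0x1b+5] := {0xc6,0x72,0xcd,0xfd,0xe9}
query mem[0x2a]=0x3a, mem[0x20]=0x65, mem[0x18]=0xa0, mem[0x27]=0x95, mem[0x1c]=0x72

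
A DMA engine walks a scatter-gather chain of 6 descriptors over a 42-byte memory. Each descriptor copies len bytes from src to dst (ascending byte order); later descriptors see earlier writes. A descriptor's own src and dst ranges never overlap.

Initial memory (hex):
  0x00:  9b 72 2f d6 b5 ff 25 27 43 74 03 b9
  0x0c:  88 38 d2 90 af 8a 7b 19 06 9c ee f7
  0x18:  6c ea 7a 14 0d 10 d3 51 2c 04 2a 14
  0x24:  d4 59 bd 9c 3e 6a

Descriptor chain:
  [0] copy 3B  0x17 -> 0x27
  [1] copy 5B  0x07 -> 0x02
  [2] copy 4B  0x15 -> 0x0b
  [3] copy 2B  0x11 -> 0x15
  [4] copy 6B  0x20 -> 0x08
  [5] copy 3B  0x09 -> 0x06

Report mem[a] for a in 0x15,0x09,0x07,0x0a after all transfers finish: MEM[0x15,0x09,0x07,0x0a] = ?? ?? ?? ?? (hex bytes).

[0] 0x17->0x27 len=3 : f7 6c ea
[1] 0x07->0x02 len=5 : 27 43 74 03 b9
[2] 0x15->0x0b len=4 : 9c ee f7 6c
[3] 0x11->0x15 len=2 : 8a 7b
[4] 0x20->0x08 len=6 : 2c 04 2a 14 d4 59
[5] 0x09->0x06 len=3 : 04 2a 14
query mem[0x15]=0x8a, mem[0x09]=0x04, mem[0x07]=0x2a, mem[0x0a]=0x2a

MEM[0x15,0x09,0x07,0x0a] = 8a 04 2a 2a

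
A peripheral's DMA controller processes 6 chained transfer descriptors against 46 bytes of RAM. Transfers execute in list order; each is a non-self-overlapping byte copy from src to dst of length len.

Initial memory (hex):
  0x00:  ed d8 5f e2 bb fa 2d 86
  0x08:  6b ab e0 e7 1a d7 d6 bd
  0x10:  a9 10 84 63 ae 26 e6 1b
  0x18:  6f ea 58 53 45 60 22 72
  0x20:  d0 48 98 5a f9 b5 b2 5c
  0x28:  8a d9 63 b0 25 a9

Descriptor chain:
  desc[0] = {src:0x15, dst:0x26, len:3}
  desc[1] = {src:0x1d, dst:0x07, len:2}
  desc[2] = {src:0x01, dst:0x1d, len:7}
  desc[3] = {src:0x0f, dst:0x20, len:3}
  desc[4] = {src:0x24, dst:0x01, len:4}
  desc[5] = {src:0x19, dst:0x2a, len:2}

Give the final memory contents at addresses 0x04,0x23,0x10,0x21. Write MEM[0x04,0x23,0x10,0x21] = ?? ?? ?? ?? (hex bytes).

#0 dst[0x26+3] := {0x26,0xe6,0x1b}
#1 dst[0x07+2] := {0x60,0x22}
#2 dst[0x1d+7] := {0xd8,0x5f,0xe2,0xbb,0xfa,0x2d,0x60}
#3 dst[0x20+3] := {0xbd,0xa9,0x10}
#4 dst[0x01+4] := {0xf9,0xb5,0x26,0xe6}
#5 dst[0x2a+2] := {0xea,0x58}
query mem[0x04]=0xe6, mem[0x23]=0x60, mem[0x10]=0xa9, mem[0x21]=0xa9

MEM[0x04,0x23,0x10,0x21] = e6 60 a9 a9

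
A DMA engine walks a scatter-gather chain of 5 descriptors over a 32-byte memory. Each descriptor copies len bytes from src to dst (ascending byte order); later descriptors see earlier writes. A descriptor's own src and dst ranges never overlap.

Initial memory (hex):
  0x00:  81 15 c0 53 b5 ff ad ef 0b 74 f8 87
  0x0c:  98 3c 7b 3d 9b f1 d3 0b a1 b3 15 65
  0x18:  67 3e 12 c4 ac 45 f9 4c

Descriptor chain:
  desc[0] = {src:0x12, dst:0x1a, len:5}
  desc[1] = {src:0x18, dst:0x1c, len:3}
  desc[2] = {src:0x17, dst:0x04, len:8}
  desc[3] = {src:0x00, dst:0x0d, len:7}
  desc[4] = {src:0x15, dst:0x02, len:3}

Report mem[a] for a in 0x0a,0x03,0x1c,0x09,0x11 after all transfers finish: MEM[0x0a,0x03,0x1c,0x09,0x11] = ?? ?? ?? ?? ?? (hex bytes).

[0] 0x12->0x1a len=5 : d3 0b a1 b3 15
[1] 0x18->0x1c len=3 : 67 3e d3
[2] 0x17->0x04 len=8 : 65 67 3e d3 0b 67 3e d3
[3] 0x00->0x0d len=7 : 81 15 c0 53 65 67 3e
[4] 0x15->0x02 len=3 : b3 15 65
query mem[0x0a]=0x3e, mem[0x03]=0x15, mem[0x1c]=0x67, mem[0x09]=0x67, mem[0x11]=0x65

MEM[0x0a,0x03,0x1c,0x09,0x11] = 3e 15 67 67 65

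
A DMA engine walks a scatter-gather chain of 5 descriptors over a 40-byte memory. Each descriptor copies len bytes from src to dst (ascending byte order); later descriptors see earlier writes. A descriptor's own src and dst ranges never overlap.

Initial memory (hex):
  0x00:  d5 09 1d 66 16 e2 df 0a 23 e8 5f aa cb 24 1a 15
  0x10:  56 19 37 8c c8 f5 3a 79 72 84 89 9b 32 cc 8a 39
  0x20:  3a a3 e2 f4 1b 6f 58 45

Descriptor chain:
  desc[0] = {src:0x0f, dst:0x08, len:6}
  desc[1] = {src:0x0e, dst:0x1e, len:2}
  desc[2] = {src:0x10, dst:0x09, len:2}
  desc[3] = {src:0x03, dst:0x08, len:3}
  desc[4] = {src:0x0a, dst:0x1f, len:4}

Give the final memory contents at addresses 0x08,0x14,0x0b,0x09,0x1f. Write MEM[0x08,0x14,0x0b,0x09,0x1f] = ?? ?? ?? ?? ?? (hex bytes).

  after D0: wrote 6B at 0x08 = 155619378cc8
  after D1: wrote 2B at 0x1e = 1a15
  after D2: wrote 2B at 0x09 = 5619
  after D3: wrote 3B at 0x08 = 6616e2
  after D4: wrote 4B at 0x1f = e2378cc8
query mem[0x08]=0x66, mem[0x14]=0xc8, mem[0x0b]=0x37, mem[0x09]=0x16, mem[0x1f]=0xe2

MEM[0x08,0x14,0x0b,0x09,0x1f] = 66 c8 37 16 e2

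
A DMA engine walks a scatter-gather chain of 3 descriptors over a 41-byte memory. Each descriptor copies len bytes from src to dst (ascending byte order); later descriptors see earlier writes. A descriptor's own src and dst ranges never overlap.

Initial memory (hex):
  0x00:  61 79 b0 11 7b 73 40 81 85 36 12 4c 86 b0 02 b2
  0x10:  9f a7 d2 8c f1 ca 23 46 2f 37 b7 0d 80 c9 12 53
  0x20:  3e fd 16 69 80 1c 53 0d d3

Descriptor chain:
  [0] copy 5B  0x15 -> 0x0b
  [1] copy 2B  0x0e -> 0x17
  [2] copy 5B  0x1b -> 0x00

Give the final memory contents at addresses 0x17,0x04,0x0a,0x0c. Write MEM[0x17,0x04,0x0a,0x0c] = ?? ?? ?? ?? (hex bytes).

#0 dst[0x0b+5] := {0xca,0x23,0x46,0x2f,0x37}
#1 dst[0x17+2] := {0x2f,0x37}
#2 dst[0x00+5] := {0x0d,0x80,0xc9,0x12,0x53}
query mem[0x17]=0x2f, mem[0x04]=0x53, mem[0x0a]=0x12, mem[0x0c]=0x23

MEM[0x17,0x04,0x0a,0x0c] = 2f 53 12 23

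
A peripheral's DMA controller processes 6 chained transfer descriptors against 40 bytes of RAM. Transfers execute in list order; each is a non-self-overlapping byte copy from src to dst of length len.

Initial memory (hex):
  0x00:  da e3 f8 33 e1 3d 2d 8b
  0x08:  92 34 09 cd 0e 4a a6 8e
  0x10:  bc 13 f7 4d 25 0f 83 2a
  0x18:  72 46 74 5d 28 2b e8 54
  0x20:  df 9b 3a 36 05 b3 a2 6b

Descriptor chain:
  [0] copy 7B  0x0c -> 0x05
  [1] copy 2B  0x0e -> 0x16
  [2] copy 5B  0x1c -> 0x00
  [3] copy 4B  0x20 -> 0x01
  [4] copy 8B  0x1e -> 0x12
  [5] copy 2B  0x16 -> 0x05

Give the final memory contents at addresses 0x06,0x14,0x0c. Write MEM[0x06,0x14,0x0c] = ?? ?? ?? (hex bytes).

  after D0: wrote 7B at 0x05 = 0e4aa68ebc13f7
  after D1: wrote 2B at 0x16 = a68e
  after D2: wrote 5B at 0x00 = 282be854df
  after D3: wrote 4B at 0x01 = df9b3a36
  after D4: wrote 8B at 0x12 = e854df9b3a3605b3
  after D5: wrote 2B at 0x05 = 3a36
query mem[0x06]=0x36, mem[0x14]=0xdf, mem[0x0c]=0x0e

MEM[0x06,0x14,0x0c] = 36 df 0e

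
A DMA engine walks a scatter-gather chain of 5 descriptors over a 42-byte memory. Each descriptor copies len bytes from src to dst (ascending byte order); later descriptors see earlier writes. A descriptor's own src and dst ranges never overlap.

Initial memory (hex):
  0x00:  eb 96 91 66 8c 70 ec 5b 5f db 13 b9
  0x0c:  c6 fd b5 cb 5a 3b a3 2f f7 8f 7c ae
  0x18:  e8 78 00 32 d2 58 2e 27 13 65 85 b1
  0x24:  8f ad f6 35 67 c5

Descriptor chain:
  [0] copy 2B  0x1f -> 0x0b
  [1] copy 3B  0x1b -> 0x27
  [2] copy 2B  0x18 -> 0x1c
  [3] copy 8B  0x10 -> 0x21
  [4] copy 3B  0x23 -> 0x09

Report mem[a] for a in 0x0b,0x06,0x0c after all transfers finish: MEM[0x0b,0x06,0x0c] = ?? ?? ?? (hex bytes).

  after D0: wrote 2B at 0x0b = 2713
  after D1: wrote 3B at 0x27 = 32d258
  after D2: wrote 2B at 0x1c = e878
  after D3: wrote 8B at 0x21 = 5a3ba32ff78f7cae
  after D4: wrote 3B at 0x09 = a32ff7
query mem[0x0b]=0xf7, mem[0x06]=0xec, mem[0x0c]=0x13

MEM[0x0b,0x06,0x0c] = f7 ec 13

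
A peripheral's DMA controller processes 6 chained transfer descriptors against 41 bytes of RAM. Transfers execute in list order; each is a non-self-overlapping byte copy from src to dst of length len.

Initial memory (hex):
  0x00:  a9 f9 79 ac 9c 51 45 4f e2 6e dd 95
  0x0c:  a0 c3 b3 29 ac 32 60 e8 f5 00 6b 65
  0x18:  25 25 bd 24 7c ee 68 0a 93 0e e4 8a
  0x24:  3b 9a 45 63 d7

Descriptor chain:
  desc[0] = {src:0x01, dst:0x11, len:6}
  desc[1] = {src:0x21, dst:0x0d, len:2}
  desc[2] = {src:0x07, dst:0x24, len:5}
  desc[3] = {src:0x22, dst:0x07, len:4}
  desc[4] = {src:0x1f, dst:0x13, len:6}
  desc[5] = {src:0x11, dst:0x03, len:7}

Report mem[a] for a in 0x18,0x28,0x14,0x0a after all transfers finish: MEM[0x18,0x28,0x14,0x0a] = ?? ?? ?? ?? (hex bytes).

D0: mem[0x11..0x16] <- [f9 79 ac 9c 51 45]
D1: mem[0x0d..0x0e] <- [0e e4]
D2: mem[0x24..0x28] <- [4f e2 6e dd 95]
D3: mem[0x07..0x0a] <- [e4 8a 4f e2]
D4: mem[0x13..0x18] <- [0a 93 0e e4 8a 4f]
D5: mem[0x03..0x09] <- [f9 79 0a 93 0e e4 8a]
query mem[0x18]=0x4f, mem[0x28]=0x95, mem[0x14]=0x93, mem[0x0a]=0xe2

MEM[0x18,0x28,0x14,0x0a] = 4f 95 93 e2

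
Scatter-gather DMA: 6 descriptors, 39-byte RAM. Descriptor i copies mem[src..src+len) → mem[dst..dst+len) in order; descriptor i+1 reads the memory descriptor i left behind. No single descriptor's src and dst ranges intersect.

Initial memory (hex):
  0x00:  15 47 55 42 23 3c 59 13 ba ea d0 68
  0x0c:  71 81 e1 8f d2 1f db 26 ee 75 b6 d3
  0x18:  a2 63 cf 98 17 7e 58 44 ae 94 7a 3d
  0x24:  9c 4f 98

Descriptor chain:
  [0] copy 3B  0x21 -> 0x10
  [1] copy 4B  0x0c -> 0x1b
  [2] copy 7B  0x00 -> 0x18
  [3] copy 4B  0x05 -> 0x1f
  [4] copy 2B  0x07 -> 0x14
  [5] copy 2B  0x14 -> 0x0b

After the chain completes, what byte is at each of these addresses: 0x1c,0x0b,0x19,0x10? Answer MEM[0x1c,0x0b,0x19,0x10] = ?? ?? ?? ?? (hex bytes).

#0 dst[0x10+3] := {0x94,0x7a,0x3d}
#1 dst[0x1b+4] := {0x71,0x81,0xe1,0x8f}
#2 dst[0x18+7] := {0x15,0x47,0x55,0x42,0x23,0x3c,0x59}
#3 dst[0x1f+4] := {0x3c,0x59,0x13,0xba}
#4 dst[0x14+2] := {0x13,0xba}
#5 dst[0x0b+2] := {0x13,0xba}
query mem[0x1c]=0x23, mem[0x0b]=0x13, mem[0x19]=0x47, mem[0x10]=0x94

MEM[0x1c,0x0b,0x19,0x10] = 23 13 47 94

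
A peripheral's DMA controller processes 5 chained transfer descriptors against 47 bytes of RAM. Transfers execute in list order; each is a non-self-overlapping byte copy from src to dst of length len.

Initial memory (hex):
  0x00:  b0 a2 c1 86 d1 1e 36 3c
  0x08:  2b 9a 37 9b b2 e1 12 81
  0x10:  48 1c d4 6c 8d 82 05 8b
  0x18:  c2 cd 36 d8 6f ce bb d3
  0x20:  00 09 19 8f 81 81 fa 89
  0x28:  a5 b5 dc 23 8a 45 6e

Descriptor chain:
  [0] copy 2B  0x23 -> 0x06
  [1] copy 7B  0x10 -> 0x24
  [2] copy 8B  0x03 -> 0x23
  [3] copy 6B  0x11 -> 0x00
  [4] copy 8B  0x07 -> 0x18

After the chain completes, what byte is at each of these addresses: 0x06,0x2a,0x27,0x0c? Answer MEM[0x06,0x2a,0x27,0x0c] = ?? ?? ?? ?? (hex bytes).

[0] 0x23->0x06 len=2 : 8f 81
[1] 0x10->0x24 len=7 : 48 1c d4 6c 8d 82 05
[2] 0x03->0x23 len=8 : 86 d1 1e 8f 81 2b 9a 37
[3] 0x11->0x00 len=6 : 1c d4 6c 8d 82 05
[4] 0x07->0x18 len=8 : 81 2b 9a 37 9b b2 e1 12
query mem[0x06]=0x8f, mem[0x2a]=0x37, mem[0x27]=0x81, mem[0x0c]=0xb2

MEM[0x06,0x2a,0x27,0x0c] = 8f 37 81 b2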